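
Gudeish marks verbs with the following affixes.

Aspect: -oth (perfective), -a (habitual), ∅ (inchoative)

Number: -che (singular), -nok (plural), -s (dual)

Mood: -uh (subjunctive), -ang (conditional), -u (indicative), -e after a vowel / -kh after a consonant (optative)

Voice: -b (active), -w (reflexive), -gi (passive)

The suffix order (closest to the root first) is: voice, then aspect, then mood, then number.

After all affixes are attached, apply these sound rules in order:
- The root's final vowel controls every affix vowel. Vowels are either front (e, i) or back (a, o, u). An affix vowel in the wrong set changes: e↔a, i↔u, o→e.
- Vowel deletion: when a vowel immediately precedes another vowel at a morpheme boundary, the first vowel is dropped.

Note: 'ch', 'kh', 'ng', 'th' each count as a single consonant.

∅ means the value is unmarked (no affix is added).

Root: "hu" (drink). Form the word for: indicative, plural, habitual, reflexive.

Attach voice reflexive -w → huw.
Attach aspect habitual -a → huwa.
Attach mood indicative -u → huwau.
Attach number plural -nok → huwaunok.
Vowel harmony: no change.
Apply vowel deletion: huwaunok → huwunok.

huwunok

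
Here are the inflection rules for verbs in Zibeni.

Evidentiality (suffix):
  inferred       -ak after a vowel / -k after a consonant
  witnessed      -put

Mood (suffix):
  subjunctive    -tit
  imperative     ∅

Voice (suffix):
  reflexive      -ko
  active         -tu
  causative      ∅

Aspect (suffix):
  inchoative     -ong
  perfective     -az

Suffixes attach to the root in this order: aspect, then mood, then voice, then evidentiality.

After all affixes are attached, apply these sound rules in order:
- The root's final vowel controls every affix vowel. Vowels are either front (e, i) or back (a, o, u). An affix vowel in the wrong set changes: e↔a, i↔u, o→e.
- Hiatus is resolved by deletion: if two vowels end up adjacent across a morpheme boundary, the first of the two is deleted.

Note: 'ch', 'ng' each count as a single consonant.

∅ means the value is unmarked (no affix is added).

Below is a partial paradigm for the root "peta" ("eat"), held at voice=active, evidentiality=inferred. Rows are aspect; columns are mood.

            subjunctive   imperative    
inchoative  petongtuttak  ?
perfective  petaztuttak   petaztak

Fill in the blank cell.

Attach aspect inchoative -ong → petaong.
mood = imperative: zero marking, form stays petaong.
Attach voice active -tu → petaongtu.
Attach evidentiality inferred -ak (after vowel 'u') → petaongtuak.
Vowel harmony: no change.
Apply vowel deletion: petaongtuak → petongtak.

petongtak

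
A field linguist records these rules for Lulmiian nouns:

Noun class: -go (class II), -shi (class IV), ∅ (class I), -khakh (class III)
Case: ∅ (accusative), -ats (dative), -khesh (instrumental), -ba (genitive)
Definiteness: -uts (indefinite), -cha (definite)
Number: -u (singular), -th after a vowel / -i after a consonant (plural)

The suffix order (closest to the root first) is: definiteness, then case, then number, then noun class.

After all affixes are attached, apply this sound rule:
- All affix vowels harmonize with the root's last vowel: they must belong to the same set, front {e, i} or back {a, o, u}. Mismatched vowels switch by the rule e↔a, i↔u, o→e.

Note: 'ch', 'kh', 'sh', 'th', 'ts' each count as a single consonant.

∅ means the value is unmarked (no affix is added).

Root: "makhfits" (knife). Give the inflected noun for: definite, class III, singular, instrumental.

Attach definiteness definite -cha → makhfitscha.
Attach case instrumental -khesh → makhfitschakhesh.
Attach number singular -u → makhfitschakheshu.
Attach noun class class III -khakh → makhfitschakheshukhakh.
Apply vowel harmony: makhfitschakheshukhakh → makhfitschekheshikhekh.

makhfitschekheshikhekh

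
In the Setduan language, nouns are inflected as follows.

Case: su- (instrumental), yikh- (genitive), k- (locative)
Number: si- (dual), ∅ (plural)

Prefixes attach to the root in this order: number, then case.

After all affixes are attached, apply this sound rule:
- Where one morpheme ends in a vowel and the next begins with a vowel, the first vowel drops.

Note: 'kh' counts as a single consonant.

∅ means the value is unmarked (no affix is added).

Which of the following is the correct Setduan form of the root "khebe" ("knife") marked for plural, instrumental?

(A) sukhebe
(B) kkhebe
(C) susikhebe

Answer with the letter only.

A

number = plural: zero marking, form stays khebe.
Attach case instrumental su- → sukhebe.
Vowel deletion: no change.
So the correct form is sukhebe, option (A).
(B) kkhebe is wrong: it uses locative instead of instrumental for case.
(C) susikhebe is wrong: it uses dual instead of plural for number.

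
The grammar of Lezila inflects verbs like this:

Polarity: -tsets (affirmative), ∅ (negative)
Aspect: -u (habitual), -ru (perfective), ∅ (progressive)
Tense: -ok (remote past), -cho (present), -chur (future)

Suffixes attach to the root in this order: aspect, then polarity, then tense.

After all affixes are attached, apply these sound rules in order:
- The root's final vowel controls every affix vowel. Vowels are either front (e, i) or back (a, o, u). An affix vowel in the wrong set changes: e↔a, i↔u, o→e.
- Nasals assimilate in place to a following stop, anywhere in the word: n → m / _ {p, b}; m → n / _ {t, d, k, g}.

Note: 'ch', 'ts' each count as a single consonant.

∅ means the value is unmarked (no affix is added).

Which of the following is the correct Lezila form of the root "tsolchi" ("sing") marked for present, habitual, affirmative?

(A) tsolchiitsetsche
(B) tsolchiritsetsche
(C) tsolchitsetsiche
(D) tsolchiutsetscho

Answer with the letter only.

Attach aspect habitual -u → tsolchiu.
Attach polarity affirmative -tsets → tsolchiutsets.
Attach tense present -cho → tsolchiutsetscho.
Apply vowel harmony: tsolchiutsetscho → tsolchiitsetsche.
Nasal assimilation: no change.
So the correct form is tsolchiitsetsche, option (A).
(C) tsolchitsetsiche is wrong: it has the affixes in the wrong order.
(B) tsolchiritsetsche is wrong: it uses perfective instead of habitual for aspect.
(D) tsolchiutsetscho is wrong: it fails to apply the sound rule(s).

A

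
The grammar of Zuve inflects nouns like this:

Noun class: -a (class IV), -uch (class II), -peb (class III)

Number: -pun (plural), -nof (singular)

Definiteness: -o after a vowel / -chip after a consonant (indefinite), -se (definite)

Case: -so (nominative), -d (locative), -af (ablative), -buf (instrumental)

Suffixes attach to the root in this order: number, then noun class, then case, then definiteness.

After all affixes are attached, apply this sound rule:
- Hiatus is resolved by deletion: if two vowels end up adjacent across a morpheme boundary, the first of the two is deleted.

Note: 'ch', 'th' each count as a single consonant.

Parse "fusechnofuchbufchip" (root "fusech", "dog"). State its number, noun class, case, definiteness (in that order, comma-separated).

Segment: fusech-nof-uch-buf-chip.
number: -nof → singular.
noun class: -uch → class II.
case: -buf → instrumental.
definiteness: -o/chip → indefinite.

singular, class II, instrumental, indefinite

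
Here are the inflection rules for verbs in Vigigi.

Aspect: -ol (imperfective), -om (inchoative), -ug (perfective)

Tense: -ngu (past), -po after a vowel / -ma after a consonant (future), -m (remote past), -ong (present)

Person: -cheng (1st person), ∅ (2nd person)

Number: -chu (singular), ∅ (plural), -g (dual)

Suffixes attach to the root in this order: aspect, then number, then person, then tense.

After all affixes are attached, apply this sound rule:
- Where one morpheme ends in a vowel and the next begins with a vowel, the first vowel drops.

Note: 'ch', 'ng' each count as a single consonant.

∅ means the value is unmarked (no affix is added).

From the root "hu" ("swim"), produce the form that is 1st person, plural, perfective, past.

hugchengngu

Attach aspect perfective -ug → huug.
number = plural: zero marking, form stays huug.
Attach person 1st person -cheng → huugcheng.
Attach tense past -ngu → huugchengngu.
Apply vowel deletion: huugchengngu → hugchengngu.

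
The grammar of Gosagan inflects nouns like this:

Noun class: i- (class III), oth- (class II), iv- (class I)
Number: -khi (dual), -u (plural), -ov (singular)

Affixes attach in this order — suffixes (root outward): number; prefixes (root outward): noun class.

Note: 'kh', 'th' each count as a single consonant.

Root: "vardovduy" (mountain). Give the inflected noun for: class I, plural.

Attach noun class class I iv- → ivvardovduy.
Attach number plural -u → ivvardovduyu.

ivvardovduyu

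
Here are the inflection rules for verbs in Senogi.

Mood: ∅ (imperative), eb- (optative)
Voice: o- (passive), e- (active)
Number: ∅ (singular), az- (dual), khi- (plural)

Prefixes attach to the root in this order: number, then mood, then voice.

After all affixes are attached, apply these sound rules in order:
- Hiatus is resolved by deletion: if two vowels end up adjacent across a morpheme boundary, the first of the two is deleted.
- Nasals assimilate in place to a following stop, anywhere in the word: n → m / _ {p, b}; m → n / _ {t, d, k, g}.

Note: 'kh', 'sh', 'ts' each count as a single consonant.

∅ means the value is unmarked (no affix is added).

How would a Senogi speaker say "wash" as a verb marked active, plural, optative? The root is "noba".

Attach number plural khi- → khinoba.
Attach mood optative eb- → ebkhinoba.
Attach voice active e- → eebkhinoba.
Apply vowel deletion: eebkhinoba → ebkhinoba.
Nasal assimilation: no change.

ebkhinoba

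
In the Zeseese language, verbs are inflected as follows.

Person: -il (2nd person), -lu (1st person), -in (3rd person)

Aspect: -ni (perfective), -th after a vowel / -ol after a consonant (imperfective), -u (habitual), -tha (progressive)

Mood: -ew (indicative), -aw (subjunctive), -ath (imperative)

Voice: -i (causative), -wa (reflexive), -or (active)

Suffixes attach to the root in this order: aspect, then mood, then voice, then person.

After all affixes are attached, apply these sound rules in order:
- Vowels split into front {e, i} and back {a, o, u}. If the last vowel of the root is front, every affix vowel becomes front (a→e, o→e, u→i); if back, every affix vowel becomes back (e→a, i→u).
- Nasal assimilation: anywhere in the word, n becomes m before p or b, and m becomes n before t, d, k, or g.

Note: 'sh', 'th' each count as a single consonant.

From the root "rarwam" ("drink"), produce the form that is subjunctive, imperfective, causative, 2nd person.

rarwamolawuul

Attach aspect imperfective -ol (after consonant 'm') → rarwamol.
Attach mood subjunctive -aw → rarwamolaw.
Attach voice causative -i → rarwamolawi.
Attach person 2nd person -il → rarwamolawiil.
Apply vowel harmony: rarwamolawiil → rarwamolawuul.
Nasal assimilation: no change.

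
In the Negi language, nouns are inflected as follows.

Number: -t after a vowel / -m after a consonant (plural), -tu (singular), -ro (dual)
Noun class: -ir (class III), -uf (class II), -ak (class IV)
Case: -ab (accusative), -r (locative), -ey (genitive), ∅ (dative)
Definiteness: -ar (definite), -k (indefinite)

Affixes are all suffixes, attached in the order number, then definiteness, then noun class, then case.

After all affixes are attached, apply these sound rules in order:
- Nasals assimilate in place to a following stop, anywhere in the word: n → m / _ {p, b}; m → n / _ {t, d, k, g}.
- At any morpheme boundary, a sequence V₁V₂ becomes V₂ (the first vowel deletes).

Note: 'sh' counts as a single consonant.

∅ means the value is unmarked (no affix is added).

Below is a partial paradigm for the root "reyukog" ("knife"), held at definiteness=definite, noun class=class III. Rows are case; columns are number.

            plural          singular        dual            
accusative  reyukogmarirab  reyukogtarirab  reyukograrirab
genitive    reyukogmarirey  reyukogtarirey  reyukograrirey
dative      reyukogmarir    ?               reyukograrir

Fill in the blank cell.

reyukogtarir

Attach number singular -tu → reyukogtu.
Attach definiteness definite -ar → reyukogtuar.
Attach noun class class III -ir → reyukogtuarir.
case = dative: zero marking, form stays reyukogtuarir.
Nasal assimilation: no change.
Apply vowel deletion: reyukogtuarir → reyukogtarir.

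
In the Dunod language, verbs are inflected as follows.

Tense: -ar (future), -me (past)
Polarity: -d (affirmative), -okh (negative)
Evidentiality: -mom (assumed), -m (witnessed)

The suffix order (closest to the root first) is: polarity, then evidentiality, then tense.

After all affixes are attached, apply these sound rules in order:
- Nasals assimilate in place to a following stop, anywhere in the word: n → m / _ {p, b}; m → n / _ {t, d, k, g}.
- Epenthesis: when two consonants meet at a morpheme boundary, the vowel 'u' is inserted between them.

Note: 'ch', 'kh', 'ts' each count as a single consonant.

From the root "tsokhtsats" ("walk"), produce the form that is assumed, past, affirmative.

tsokhtsatsudumomume

Attach polarity affirmative -d → tsokhtsatsd.
Attach evidentiality assumed -mom → tsokhtsatsdmom.
Attach tense past -me → tsokhtsatsdmomme.
Nasal assimilation: no change.
Apply epenthesis: tsokhtsatsdmomme → tsokhtsatsudumomume.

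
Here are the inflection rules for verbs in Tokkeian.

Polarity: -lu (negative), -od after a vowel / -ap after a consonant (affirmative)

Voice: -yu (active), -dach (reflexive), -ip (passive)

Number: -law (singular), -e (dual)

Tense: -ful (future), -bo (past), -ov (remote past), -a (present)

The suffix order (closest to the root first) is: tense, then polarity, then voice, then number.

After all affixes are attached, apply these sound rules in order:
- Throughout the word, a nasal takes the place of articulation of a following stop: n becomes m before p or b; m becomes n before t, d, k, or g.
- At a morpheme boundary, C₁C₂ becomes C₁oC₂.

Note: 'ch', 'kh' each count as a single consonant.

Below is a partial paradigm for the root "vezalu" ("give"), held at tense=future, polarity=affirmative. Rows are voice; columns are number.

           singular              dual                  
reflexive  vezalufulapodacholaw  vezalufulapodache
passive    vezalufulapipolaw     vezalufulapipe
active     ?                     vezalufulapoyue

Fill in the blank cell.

Attach tense future -ful → vezaluful.
Attach polarity affirmative -ap (after consonant 'l') → vezalufulap.
Attach voice active -yu → vezalufulapyu.
Attach number singular -law → vezalufulapyulaw.
Nasal assimilation: no change.
Apply epenthesis: vezalufulapyulaw → vezalufulapoyulaw.

vezalufulapoyulaw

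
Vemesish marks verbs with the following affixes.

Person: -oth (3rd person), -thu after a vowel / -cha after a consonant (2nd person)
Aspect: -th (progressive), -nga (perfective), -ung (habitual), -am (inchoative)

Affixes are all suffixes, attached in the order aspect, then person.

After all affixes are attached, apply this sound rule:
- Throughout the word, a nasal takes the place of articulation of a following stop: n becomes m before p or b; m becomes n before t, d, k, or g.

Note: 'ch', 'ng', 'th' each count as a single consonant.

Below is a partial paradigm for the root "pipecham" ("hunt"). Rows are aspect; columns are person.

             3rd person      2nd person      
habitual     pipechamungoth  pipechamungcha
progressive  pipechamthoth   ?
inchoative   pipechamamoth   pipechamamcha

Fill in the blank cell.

Attach aspect progressive -th → pipechamth.
Attach person 2nd person -cha (after consonant 'th') → pipechamthcha.
Nasal assimilation: no change.

pipechamthcha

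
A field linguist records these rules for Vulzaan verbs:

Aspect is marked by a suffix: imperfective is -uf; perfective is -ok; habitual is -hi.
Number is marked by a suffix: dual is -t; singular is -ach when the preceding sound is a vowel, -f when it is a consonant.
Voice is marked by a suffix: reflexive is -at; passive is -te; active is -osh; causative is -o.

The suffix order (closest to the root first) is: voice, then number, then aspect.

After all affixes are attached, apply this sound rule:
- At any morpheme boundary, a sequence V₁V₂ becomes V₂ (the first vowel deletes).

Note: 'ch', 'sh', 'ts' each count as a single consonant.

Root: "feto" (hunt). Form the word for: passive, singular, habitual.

Attach voice passive -te → fetote.
Attach number singular -ach (after vowel 'e') → fetoteach.
Attach aspect habitual -hi → fetoteachhi.
Apply vowel deletion: fetoteachhi → fetotachhi.

fetotachhi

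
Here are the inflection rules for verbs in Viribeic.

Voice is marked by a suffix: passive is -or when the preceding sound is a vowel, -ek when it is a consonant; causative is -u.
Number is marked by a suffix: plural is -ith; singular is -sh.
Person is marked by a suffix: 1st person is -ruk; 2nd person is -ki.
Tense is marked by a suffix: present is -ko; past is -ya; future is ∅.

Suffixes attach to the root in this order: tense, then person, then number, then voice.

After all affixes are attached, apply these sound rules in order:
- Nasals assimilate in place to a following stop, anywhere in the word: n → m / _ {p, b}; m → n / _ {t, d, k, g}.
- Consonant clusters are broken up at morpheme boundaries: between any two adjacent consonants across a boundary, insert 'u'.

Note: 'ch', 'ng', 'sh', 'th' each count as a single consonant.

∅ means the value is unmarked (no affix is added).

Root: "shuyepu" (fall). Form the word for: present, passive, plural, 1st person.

shuyepukorukithek

Attach tense present -ko → shuyepuko.
Attach person 1st person -ruk → shuyepukoruk.
Attach number plural -ith → shuyepukorukith.
Attach voice passive -ek (after consonant 'th') → shuyepukorukithek.
Nasal assimilation: no change.
Epenthesis: no change.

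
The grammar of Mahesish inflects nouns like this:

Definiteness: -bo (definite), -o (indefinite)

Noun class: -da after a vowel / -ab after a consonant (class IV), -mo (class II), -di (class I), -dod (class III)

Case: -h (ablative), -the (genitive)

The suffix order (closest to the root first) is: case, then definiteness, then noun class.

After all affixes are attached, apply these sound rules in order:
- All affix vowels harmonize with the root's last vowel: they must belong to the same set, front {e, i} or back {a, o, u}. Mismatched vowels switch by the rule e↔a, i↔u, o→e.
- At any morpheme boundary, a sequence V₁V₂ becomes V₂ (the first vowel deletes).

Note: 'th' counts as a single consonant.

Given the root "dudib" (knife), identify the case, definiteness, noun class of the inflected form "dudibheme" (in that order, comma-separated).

ablative, indefinite, class II

Segment: dudib-h-o-mo.
case: -h → ablative.
definiteness: -o → indefinite.
noun class: -mo → class II.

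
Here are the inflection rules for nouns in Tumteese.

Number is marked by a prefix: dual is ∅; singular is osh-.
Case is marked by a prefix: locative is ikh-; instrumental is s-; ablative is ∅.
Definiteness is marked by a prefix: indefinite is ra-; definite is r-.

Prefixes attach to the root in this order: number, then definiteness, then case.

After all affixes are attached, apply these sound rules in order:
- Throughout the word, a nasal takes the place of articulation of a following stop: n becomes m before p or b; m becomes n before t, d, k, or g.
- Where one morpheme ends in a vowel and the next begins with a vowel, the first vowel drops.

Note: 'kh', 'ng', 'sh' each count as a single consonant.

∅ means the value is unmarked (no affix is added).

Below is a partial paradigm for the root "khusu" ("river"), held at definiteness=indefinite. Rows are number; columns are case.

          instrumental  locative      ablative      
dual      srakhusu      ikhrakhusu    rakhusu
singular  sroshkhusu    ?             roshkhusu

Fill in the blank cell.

ikhroshkhusu

Attach number singular osh- → oshkhusu.
Attach definiteness indefinite ra- → raoshkhusu.
Attach case locative ikh- → ikhraoshkhusu.
Nasal assimilation: no change.
Apply vowel deletion: ikhraoshkhusu → ikhroshkhusu.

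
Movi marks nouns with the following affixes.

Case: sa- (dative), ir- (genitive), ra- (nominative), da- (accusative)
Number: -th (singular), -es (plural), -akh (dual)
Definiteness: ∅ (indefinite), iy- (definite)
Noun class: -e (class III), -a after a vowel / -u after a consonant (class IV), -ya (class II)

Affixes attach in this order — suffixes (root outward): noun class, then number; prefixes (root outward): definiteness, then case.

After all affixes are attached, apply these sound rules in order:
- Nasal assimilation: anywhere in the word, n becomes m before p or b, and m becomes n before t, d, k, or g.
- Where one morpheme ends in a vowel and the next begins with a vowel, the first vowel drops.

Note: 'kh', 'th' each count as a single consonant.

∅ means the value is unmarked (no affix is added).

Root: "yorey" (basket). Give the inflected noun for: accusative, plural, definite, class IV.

Attach definiteness definite iy- → iyyorey.
Attach noun class class IV -u (after consonant 'y') → iyyoreyu.
Attach case accusative da- → daiyyoreyu.
Attach number plural -es → daiyyoreyues.
Nasal assimilation: no change.
Apply vowel deletion: daiyyoreyues → diyyoreyes.

diyyoreyes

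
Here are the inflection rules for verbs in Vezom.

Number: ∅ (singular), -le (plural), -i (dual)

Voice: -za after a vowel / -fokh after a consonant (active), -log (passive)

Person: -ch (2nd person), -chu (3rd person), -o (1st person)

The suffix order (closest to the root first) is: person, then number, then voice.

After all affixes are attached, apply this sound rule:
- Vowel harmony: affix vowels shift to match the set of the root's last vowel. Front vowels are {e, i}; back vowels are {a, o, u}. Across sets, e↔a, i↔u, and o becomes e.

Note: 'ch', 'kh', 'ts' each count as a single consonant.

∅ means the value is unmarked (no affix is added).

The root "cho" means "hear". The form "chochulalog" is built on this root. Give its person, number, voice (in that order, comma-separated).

Segment: cho-chu-le-log.
person: -chu → 3rd person.
number: -le → plural.
voice: -log → passive.

3rd person, plural, passive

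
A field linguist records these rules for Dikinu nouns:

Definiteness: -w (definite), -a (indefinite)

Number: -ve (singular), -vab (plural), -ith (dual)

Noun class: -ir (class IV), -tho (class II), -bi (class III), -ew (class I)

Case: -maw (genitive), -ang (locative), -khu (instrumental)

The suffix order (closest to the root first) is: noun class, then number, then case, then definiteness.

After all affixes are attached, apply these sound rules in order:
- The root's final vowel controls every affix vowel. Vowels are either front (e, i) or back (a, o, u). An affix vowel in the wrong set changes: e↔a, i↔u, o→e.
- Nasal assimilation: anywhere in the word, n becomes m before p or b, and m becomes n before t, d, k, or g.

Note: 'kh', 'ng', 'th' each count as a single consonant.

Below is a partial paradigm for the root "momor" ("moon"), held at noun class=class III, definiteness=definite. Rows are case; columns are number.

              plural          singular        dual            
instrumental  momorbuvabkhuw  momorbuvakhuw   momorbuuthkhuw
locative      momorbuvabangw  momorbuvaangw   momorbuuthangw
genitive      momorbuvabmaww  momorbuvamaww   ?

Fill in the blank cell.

momorbuuthmaww

Attach noun class class III -bi → momorbi.
Attach number dual -ith → momorbiith.
Attach case genitive -maw → momorbiithmaw.
Attach definiteness definite -w → momorbiithmaww.
Apply vowel harmony: momorbiithmaww → momorbuuthmaww.
Nasal assimilation: no change.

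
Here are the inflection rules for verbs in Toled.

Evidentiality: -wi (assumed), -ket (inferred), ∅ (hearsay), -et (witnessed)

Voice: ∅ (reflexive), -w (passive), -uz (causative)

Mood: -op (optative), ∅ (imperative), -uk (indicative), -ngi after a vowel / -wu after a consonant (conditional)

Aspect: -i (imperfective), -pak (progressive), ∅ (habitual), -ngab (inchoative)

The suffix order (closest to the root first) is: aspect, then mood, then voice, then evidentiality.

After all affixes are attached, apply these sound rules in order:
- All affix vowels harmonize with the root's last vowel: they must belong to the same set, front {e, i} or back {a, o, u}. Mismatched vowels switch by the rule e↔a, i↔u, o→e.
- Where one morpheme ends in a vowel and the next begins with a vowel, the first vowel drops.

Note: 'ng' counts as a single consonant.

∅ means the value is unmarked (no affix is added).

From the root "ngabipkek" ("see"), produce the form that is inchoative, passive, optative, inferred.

ngabipkekngebepwket

Attach aspect inchoative -ngab → ngabipkekngab.
Attach mood optative -op → ngabipkekngabop.
Attach voice passive -w → ngabipkekngabopw.
Attach evidentiality inferred -ket → ngabipkekngabopwket.
Apply vowel harmony: ngabipkekngabopwket → ngabipkekngebepwket.
Vowel deletion: no change.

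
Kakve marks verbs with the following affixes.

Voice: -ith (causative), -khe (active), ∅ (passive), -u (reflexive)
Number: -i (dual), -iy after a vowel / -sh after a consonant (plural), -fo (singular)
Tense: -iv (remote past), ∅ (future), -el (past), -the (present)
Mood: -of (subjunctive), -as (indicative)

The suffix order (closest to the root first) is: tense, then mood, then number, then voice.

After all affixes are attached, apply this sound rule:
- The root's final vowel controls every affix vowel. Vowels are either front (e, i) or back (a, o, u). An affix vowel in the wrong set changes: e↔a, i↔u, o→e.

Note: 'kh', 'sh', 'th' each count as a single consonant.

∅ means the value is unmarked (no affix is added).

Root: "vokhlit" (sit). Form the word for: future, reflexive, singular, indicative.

vokhlitesfei

tense = future: zero marking, form stays vokhlit.
Attach mood indicative -as → vokhlitas.
Attach number singular -fo → vokhlitasfo.
Attach voice reflexive -u → vokhlitasfou.
Apply vowel harmony: vokhlitasfou → vokhlitesfei.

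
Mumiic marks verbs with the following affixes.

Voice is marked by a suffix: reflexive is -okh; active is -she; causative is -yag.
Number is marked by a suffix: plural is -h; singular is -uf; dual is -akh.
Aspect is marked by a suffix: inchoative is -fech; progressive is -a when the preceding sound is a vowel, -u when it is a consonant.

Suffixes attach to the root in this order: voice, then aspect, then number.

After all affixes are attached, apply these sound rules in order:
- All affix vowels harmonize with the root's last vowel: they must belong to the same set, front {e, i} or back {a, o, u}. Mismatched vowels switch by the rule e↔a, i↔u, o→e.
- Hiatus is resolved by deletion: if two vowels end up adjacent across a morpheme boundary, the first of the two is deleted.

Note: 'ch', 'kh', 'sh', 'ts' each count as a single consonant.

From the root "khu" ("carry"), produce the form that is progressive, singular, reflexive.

Attach voice reflexive -okh → khuokh.
Attach aspect progressive -u (after consonant 'kh') → khuokhu.
Attach number singular -uf → khuokhuuf.
Vowel harmony: no change.
Apply vowel deletion: khuokhuuf → khokhuf.

khokhuf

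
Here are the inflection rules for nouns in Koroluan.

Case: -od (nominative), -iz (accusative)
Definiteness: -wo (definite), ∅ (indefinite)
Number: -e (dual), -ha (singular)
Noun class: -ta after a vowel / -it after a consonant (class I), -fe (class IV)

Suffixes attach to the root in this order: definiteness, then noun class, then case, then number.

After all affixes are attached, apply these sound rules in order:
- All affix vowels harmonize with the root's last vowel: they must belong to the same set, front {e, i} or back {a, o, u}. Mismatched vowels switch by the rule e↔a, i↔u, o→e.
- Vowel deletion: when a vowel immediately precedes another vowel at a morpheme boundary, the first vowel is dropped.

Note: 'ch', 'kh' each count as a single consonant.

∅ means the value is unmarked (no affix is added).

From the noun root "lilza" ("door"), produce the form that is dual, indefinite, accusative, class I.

lilzatuza

definiteness = indefinite: zero marking, form stays lilza.
Attach noun class class I -ta (after vowel 'a') → lilzata.
Attach case accusative -iz → lilzataiz.
Attach number dual -e → lilzataize.
Apply vowel harmony: lilzataize → lilzatauza.
Apply vowel deletion: lilzatauza → lilzatuza.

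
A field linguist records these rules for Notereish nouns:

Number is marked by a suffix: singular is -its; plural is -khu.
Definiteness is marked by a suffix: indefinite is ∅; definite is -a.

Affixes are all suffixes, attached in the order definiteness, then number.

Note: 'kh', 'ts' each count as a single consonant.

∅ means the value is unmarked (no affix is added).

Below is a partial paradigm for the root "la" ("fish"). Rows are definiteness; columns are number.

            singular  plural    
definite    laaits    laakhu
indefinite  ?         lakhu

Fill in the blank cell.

definiteness = indefinite: zero marking, form stays la.
Attach number singular -its → laits.

laits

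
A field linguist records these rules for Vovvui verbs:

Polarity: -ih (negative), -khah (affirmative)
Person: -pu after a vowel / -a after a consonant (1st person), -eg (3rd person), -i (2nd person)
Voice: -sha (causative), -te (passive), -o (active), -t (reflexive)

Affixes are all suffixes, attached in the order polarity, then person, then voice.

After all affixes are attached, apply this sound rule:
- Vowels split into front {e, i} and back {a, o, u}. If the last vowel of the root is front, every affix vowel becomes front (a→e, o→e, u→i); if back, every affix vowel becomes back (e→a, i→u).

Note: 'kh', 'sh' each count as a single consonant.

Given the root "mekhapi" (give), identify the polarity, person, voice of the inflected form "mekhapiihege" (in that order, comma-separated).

Segment: mekhapi-ih-eg-o.
polarity: -ih → negative.
person: -eg → 3rd person.
voice: -o → active.

negative, 3rd person, active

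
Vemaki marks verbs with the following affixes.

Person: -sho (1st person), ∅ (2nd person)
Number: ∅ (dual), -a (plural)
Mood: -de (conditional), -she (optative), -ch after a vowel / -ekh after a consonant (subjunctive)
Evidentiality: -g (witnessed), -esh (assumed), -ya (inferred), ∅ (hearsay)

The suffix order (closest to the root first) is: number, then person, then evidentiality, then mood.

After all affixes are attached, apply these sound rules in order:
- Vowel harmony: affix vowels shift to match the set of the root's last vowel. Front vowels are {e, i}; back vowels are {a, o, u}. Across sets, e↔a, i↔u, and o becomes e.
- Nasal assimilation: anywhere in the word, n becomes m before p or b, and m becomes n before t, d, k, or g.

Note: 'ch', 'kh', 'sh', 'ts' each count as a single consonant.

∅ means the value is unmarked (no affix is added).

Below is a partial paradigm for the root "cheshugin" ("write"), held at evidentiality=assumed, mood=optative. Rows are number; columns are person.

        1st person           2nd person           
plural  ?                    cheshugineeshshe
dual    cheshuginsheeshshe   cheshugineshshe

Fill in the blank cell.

Attach number plural -a → cheshugina.
Attach person 1st person -sho → cheshuginasho.
Attach evidentiality assumed -esh → cheshuginashoesh.
Attach mood optative -she → cheshuginashoeshshe.
Apply vowel harmony: cheshuginashoeshshe → cheshuginesheeshshe.
Nasal assimilation: no change.

cheshuginesheeshshe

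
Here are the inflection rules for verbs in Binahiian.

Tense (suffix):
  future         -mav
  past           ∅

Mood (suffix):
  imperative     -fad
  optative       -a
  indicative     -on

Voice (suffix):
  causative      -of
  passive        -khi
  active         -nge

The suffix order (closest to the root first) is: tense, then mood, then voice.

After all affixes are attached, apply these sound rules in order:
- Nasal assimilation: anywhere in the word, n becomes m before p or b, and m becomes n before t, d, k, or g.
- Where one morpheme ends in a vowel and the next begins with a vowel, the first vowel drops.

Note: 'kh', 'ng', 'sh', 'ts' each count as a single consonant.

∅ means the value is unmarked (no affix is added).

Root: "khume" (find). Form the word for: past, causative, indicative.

tense = past: zero marking, form stays khume.
Attach mood indicative -on → khumeon.
Attach voice causative -of → khumeonof.
Nasal assimilation: no change.
Apply vowel deletion: khumeonof → khumonof.

khumonof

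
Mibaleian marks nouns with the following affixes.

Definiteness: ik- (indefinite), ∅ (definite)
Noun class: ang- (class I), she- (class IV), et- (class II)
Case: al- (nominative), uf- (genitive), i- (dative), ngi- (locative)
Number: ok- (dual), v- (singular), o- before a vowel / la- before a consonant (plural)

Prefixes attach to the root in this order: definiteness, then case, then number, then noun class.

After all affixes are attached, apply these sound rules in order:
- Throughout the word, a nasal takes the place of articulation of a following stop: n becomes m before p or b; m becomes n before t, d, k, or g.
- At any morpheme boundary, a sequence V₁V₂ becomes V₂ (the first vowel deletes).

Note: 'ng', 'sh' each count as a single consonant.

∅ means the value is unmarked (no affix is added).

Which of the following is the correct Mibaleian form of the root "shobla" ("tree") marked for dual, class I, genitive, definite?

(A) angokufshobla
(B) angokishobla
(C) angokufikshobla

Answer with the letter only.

definiteness = definite: zero marking, form stays shobla.
Attach case genitive uf- → ufshobla.
Attach number dual ok- → okufshobla.
Attach noun class class I ang- → angokufshobla.
Nasal assimilation: no change.
Vowel deletion: no change.
So the correct form is angokufshobla, option (A).
(B) angokishobla is wrong: it uses dative instead of genitive for case.
(C) angokufikshobla is wrong: it uses indefinite instead of definite for definiteness.

A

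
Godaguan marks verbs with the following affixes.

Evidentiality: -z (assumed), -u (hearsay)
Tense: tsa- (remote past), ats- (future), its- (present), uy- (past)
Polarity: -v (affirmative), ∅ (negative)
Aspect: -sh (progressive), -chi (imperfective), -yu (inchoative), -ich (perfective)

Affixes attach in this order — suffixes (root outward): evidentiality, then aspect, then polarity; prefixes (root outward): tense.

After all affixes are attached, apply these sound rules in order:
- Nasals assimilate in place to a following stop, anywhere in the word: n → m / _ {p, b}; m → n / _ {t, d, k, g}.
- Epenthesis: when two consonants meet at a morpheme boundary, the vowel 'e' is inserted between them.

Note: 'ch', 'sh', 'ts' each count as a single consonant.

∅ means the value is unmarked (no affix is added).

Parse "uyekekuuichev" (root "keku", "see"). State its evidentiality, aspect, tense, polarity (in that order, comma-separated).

hearsay, perfective, past, affirmative

Segment: uy-keku-u-ich-v.
evidentiality: -u → hearsay.
aspect: -ich → perfective.
tense: uy- → past.
polarity: -v → affirmative.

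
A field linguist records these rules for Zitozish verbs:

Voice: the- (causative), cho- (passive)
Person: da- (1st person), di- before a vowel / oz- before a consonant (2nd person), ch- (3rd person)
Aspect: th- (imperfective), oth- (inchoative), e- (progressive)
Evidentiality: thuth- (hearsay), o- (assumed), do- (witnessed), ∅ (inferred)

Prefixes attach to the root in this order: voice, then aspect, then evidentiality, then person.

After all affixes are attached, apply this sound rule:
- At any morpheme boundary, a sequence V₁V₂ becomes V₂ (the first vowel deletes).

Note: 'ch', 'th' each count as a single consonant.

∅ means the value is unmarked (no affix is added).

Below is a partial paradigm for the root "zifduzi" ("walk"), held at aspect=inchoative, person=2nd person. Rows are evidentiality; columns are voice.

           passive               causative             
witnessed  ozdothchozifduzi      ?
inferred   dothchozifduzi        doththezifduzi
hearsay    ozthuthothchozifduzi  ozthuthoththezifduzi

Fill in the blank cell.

Attach voice causative the- → thezifduzi.
Attach aspect inchoative oth- → oththezifduzi.
Attach evidentiality witnessed do- → dooththezifduzi.
Attach person 2nd person oz- (before consonant 'd') → ozdooththezifduzi.
Apply vowel deletion: ozdooththezifduzi → ozdoththezifduzi.

ozdoththezifduzi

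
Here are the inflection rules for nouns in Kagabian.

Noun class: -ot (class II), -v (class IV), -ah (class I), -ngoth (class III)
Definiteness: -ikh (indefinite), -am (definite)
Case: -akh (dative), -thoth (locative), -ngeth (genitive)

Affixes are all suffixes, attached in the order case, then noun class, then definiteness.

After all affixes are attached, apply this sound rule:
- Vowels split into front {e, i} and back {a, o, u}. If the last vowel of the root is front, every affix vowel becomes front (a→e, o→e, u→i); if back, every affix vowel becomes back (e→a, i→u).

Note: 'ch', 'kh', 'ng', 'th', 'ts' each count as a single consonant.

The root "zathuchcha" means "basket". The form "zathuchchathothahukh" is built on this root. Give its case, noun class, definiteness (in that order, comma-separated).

locative, class I, indefinite

Segment: zathuchcha-thoth-ah-ikh.
case: -thoth → locative.
noun class: -ah → class I.
definiteness: -ikh → indefinite.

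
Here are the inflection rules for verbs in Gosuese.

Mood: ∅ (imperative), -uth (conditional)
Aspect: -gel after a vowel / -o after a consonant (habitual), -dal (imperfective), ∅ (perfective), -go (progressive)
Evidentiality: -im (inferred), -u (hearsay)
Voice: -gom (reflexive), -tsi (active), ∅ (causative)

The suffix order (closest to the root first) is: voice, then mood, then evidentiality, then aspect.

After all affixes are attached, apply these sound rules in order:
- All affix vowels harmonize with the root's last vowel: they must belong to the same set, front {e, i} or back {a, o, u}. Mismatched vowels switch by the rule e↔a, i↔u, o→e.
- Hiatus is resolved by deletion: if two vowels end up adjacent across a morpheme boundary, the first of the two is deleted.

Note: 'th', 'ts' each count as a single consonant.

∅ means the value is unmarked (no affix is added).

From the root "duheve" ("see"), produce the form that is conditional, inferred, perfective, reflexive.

duhevegemithim

Attach voice reflexive -gom → duhevegom.
Attach mood conditional -uth → duhevegomuth.
Attach evidentiality inferred -im → duhevegomuthim.
aspect = perfective: zero marking, form stays duhevegomuthim.
Apply vowel harmony: duhevegomuthim → duhevegemithim.
Vowel deletion: no change.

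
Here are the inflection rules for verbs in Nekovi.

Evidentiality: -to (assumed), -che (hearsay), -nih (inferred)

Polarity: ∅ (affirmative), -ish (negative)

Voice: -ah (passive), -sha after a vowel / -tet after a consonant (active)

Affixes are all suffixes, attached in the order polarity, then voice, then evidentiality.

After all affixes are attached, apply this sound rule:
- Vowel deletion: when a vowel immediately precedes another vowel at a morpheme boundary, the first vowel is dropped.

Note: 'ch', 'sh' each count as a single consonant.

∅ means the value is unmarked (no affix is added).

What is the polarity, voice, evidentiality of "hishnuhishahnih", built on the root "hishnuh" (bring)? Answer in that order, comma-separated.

negative, passive, inferred

Segment: hishnuh-ish-ah-nih.
polarity: -ish → negative.
voice: -ah → passive.
evidentiality: -nih → inferred.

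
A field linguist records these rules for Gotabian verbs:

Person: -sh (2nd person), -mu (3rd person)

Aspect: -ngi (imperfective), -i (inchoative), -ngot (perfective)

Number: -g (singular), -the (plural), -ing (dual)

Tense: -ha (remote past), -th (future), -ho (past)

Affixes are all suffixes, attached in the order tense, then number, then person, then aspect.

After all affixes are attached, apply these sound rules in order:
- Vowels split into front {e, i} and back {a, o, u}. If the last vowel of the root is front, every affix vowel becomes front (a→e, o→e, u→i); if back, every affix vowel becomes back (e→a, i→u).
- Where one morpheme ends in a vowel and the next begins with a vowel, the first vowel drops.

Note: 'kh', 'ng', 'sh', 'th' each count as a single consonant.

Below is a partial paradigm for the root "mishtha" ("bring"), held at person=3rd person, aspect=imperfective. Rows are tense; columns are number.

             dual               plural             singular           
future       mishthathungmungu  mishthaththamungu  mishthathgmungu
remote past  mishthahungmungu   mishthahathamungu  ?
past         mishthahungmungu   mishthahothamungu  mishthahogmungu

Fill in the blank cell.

mishthahagmungu

Attach tense remote past -ha → mishthaha.
Attach number singular -g → mishthahag.
Attach person 3rd person -mu → mishthahagmu.
Attach aspect imperfective -ngi → mishthahagmungi.
Apply vowel harmony: mishthahagmungi → mishthahagmungu.
Vowel deletion: no change.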